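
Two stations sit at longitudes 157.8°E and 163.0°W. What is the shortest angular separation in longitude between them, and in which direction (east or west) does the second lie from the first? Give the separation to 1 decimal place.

Raw difference: -163.0 − 157.8 = -320.8°.
Normalise into (−180°, 180°]: -320.8° + 360° = 39.2°.
Positive ⇒ the second point lies to the east; separation 39.2°.

39.2° east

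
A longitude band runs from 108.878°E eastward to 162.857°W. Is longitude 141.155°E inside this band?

Band width going east from +108.878° to -162.857°: ((-162.857 − 108.878) mod 360) = 88.265°.
Offset of +141.155° east of the west edge: ((141.155 − 108.878) mod 360) = 32.277°.
32.277° ≤ 88.265° ⇒ inside.

Yes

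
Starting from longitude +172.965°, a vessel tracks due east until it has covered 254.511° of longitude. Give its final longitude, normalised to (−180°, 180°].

Start at +172.965°; shift +254.511° → +427.476°.
+427.476° lies outside (−180°, 180°]; subtract 360° → +67.476°.

+67.476°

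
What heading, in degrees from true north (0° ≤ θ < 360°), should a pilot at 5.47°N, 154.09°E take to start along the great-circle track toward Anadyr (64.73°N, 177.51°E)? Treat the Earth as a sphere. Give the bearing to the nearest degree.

Δλ = 177.51 − 154.09 = 23.42°.
θ = atan2( sin Δλ · cos φ₂ , cos φ₁ · sin φ₂ − sin φ₁ · cos φ₂ · cos Δλ )
  = atan2(0.16967, 0.86285) = 11.125° → normalised to [0°, 360°): 11.125°.

11°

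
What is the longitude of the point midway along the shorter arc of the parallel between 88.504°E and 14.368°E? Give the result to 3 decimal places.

Signed shortest Δλ from +88.504° to +14.368° is -74.136°.
Midpoint longitude = +88.504° + (-74.136°)/2 = +88.504° − 37.068° = +51.436°.

51.436°E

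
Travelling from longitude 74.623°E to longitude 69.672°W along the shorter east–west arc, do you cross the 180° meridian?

No

Signed shortest Δλ = ((-69.672 − 74.623 + 180) mod 360) − 180 = -144.295°.
Going west by 144.295° from +74.623° reaches -69.672° without touching 180°.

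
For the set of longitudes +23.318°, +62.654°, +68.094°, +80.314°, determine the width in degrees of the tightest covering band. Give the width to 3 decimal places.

56.996°

Sort the longitudes: +23.318°, +62.654°, +68.094°, +80.314°.
Eastward gaps between consecutive values (wrapping around): 39.336°, 5.440°, 12.220°, 303.004°.
Largest gap = 303.004° ⇒ minimal covering band is its complement: 360° − 303.004° = 56.996°.
Band runs from +23.318° eastward to +80.314°.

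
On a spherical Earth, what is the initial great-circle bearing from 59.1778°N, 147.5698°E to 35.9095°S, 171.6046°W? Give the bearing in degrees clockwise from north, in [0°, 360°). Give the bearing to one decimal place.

Δλ = -171.6046 − 147.5698 = -319.1744°; wrapped into (−180°, 180°]: 40.8256°.
θ = atan2( sin Δλ · cos φ₂ , cos φ₁ · sin φ₂ − sin φ₁ · cos φ₂ · cos Δλ )
  = atan2(0.52951, -0.82684) = 147.364° → normalised to [0°, 360°): 147.364°.

147.4°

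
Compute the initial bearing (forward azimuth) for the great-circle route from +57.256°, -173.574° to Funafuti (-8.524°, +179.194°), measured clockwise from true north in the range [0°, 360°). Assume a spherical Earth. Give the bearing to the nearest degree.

Δλ = 179.194 − -173.574 = 352.768°; wrapped into (−180°, 180°]: -7.232°.
θ = atan2( sin Δλ · cos φ₂ , cos φ₁ · sin φ₂ − sin φ₁ · cos φ₂ · cos Δλ )
  = atan2(-0.12450, -0.90536) = -172.170° → normalised to [0°, 360°): 187.830°.

188°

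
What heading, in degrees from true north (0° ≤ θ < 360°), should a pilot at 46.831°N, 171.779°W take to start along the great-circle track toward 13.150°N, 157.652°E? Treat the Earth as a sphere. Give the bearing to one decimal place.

227.4°

Δλ = 157.652 − -171.779 = 329.431°; wrapped into (−180°, 180°]: -30.569°.
θ = atan2( sin Δλ · cos φ₂ , cos φ₁ · sin φ₂ − sin φ₁ · cos φ₂ · cos Δλ )
  = atan2(-0.49524, -0.45586) = -132.629° → normalised to [0°, 360°): 227.371°.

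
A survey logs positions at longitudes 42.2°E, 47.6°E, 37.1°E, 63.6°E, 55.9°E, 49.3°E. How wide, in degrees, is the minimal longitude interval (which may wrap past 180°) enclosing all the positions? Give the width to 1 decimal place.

Sort the longitudes: +37.1°, +42.2°, +47.6°, +49.3°, +55.9°, +63.6°.
Eastward gaps between consecutive values (wrapping around): 5.1°, 5.4°, 1.7°, 6.6°, 7.7°, 333.5°.
Largest gap = 333.5° ⇒ minimal covering band is its complement: 360° − 333.5° = 26.5°.
Band runs from +37.1° eastward to +63.6°.

26.5°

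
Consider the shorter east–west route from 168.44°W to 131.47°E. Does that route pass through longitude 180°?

Naïve |131.47 − -168.44| = 299.91° > 180°, so the shorter arc goes the other way round — across 180°.
Signed shortest Δλ = ((131.47 − -168.44 + 180) mod 360) − 180 = -60.09°.
Going west by 60.09° from -168.44° passes through 180° before reaching +131.47°.

Yes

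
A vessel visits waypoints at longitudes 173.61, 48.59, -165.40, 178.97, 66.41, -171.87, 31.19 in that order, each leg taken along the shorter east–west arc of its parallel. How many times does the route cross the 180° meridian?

Leg 1: +173.61° → +48.59°, shortest Δλ = -125.02° (west) — does not cross 180°.
Leg 2: +48.59° → -165.40°, shortest Δλ = 146.01° (east) — crosses 180°.
Leg 3: -165.40° → +178.97°, shortest Δλ = -15.63° (west) — crosses 180°.
Leg 4: +178.97° → +66.41°, shortest Δλ = -112.56° (west) — does not cross 180°.
Leg 5: +66.41° → -171.87°, shortest Δλ = 121.72° (east) — crosses 180°.
Leg 6: -171.87° → +31.19°, shortest Δλ = -156.94° (west) — crosses 180°.
Total crossings: 4.

4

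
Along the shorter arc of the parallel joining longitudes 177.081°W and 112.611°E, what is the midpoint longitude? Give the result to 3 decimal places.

Signed shortest Δλ from -177.081° to +112.611° is -70.308°.
Midpoint longitude = -177.081° + (-70.308°)/2 = -177.081° − 35.154° = -212.235°.
Normalise into (−180°, 180°]: +147.765°.
(The naïve average (-177.081 + +112.611)/2 = -32.235° is on the wrong side of the globe.)

147.765°E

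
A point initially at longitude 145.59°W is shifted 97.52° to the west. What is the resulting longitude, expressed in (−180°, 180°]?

Start at -145.59°; shift −97.52° → -243.11°.
-243.11° lies outside (−180°, 180°]; add 360° → +116.89°.

116.89°E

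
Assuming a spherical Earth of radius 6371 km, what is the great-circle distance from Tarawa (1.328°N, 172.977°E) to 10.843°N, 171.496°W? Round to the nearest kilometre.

2015 km

Δλ = -171.496 − 172.977 = -344.473°; wrapped into (−180°, 180°]: 15.527°.
Δφ = 10.843 − 1.328 = 9.515°.
a = sin²(Δφ/2) + cos φ₁ · cos φ₂ · sin²(Δλ/2) = 0.024796.
c = 2·atan2(√a, √(1−a)) = 0.31625 rad → d = 6371·c ≈ 2014.84 km.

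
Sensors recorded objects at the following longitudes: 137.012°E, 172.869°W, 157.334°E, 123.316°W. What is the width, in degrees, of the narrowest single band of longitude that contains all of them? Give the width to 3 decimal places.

99.672°

Sort the longitudes: -172.869°, -123.316°, +137.012°, +157.334°.
Eastward gaps between consecutive values (wrapping around): 49.553°, 260.328°, 20.322°, 29.797°.
Largest gap = 260.328° ⇒ minimal covering band is its complement: 360° − 260.328° = 99.672°.
Band runs from +137.012° eastward to -123.316°, crossing the antimeridian.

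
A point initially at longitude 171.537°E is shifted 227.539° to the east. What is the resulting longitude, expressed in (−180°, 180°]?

39.076°E

Start at +171.537°; shift +227.539° → +399.076°.
+399.076° lies outside (−180°, 180°]; subtract 360° → +39.076°.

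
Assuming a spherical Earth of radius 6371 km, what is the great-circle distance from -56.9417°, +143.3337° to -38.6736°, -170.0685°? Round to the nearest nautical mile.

Δλ = -170.0685 − 143.3337 = -313.4022°; wrapped into (−180°, 180°]: 46.5978°.
Δφ = -38.6736 − -56.9417 = 18.2681°.
a = sin²(Δφ/2) + cos φ₁ · cos φ₂ · sin²(Δλ/2) = 0.091825.
c = 2·atan2(√a, √(1−a)) = 0.61573 rad → d = 6371·c ≈ 3922.84 km ≈ 2118.16 nmi.

2118 nmi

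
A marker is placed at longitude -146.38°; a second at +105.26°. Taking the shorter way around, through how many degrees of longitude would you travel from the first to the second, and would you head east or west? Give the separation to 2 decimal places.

108.36° west

Raw difference: 105.26 − -146.38 = 251.64°.
Normalise into (−180°, 180°]: 251.64° − 360° = -108.36°.
Negative ⇒ the second point lies to the west; separation 108.36°.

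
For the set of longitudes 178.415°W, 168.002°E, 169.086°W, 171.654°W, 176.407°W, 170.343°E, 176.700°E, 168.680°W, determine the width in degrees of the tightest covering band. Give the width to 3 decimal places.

Sort the longitudes: -178.415°, -176.407°, -171.654°, -169.086°, -168.680°, +168.002°, +170.343°, +176.700°.
Eastward gaps between consecutive values (wrapping around): 2.008°, 4.753°, 2.568°, 0.406°, 336.682°, 2.341°, 6.357°, 4.885°.
Largest gap = 336.682° ⇒ minimal covering band is its complement: 360° − 336.682° = 23.318°.
Band runs from +168.002° eastward to -168.680°, crossing the antimeridian.

23.318°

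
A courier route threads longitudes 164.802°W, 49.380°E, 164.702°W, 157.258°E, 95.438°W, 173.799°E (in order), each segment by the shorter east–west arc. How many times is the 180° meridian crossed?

Leg 1: -164.802° → +49.380°, shortest Δλ = -145.818° (west) — crosses 180°.
Leg 2: +49.380° → -164.702°, shortest Δλ = 145.918° (east) — crosses 180°.
Leg 3: -164.702° → +157.258°, shortest Δλ = -38.04° (west) — crosses 180°.
Leg 4: +157.258° → -95.438°, shortest Δλ = 107.304° (east) — crosses 180°.
Leg 5: -95.438° → +173.799°, shortest Δλ = -90.763° (west) — crosses 180°.
Total crossings: 5.

5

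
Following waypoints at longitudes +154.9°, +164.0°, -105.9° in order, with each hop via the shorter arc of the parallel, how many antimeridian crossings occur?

Leg 1: +154.9° → +164.0°, shortest Δλ = 9.1° (east) — does not cross 180°.
Leg 2: +164.0° → -105.9°, shortest Δλ = 90.1° (east) — crosses 180°.
Total crossings: 1.

1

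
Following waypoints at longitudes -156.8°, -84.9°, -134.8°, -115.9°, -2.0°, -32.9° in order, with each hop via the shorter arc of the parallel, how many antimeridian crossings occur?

0

Leg 1: -156.8° → -84.9°, shortest Δλ = 71.9° (east) — does not cross 180°.
Leg 2: -84.9° → -134.8°, shortest Δλ = -49.9° (west) — does not cross 180°.
Leg 3: -134.8° → -115.9°, shortest Δλ = 18.9° (east) — does not cross 180°.
Leg 4: -115.9° → -2.0°, shortest Δλ = 113.9° (east) — does not cross 180°.
Leg 5: -2.0° → -32.9°, shortest Δλ = -30.9° (west) — does not cross 180°.
Total crossings: 0.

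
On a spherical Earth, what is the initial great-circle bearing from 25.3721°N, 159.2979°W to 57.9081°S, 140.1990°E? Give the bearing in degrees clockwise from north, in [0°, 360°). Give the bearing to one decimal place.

207.8°

Δλ = 140.1990 − -159.2979 = 299.4969°; wrapped into (−180°, 180°]: -60.5031°.
θ = atan2( sin Δλ · cos φ₂ , cos φ₁ · sin φ₂ − sin φ₁ · cos φ₂ · cos Δλ )
  = atan2(-0.46242, -0.87757) = -152.214° → normalised to [0°, 360°): 207.786°.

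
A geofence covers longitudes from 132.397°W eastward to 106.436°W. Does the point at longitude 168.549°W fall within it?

Band width going east from -132.397° to -106.436°: ((-106.436 − -132.397) mod 360) = 25.961°.
Offset of -168.549° east of the west edge: ((-168.549 − -132.397) mod 360) = 323.848°.
323.848° > 25.961° ⇒ outside.

No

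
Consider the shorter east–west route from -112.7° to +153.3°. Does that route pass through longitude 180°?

Yes

Naïve |153.3 − -112.7| = 266.0° > 180°, so the shorter arc goes the other way round — across 180°.
Signed shortest Δλ = ((153.3 − -112.7 + 180) mod 360) − 180 = -94.0°.
Going west by 94.0° from -112.7° passes through 180° before reaching +153.3°.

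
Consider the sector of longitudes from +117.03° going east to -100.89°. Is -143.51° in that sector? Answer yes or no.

Band width going east from +117.03° to -100.89°: ((-100.89 − 117.03) mod 360) = 142.08°.
Offset of -143.51° east of the west edge: ((-143.51 − 117.03) mod 360) = 99.46°.
99.46° ≤ 142.08° ⇒ inside.

Yes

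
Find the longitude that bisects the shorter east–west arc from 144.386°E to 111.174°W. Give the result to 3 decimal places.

163.394°W

Signed shortest Δλ from +144.386° to -111.174° is +104.440°.
Midpoint longitude = +144.386° + (+104.440°)/2 = +144.386° + 52.220° = +196.606°.
Normalise into (−180°, 180°]: -163.394°.
(The naïve average (+144.386 + -111.174)/2 = 16.606° is on the wrong side of the globe.)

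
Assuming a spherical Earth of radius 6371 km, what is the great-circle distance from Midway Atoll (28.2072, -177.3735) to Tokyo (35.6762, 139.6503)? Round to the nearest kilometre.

Δλ = 139.6503 − -177.3735 = 317.0238°; wrapped into (−180°, 180°]: -42.9762°.
Δφ = 35.6762 − 28.2072 = 7.4690°.
a = sin²(Δφ/2) + cos φ₁ · cos φ₂ · sin²(Δλ/2) = 0.100297.
c = 2·atan2(√a, √(1−a)) = 0.64449 rad → d = 6371·c ≈ 4106.05 km.

4106 km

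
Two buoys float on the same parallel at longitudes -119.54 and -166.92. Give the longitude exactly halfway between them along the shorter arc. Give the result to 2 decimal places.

-143.23°

Signed shortest Δλ from -119.54° to -166.92° is -47.38°.
Midpoint longitude = -119.54° + (-47.38°)/2 = -119.54° − 23.69° = -143.23°.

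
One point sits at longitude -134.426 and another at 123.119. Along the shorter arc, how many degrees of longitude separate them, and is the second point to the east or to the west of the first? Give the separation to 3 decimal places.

102.455° west

Raw difference: 123.119 − -134.426 = 257.545°.
Normalise into (−180°, 180°]: 257.545° − 360° = -102.455°.
Negative ⇒ the second point lies to the west; separation 102.455°.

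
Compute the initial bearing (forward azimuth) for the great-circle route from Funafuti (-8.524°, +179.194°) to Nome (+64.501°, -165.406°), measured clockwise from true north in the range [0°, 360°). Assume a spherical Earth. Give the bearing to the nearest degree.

Δλ = -165.406 − 179.194 = -344.600°; wrapped into (−180°, 180°]: 15.400°.
θ = atan2( sin Δλ · cos φ₂ , cos φ₁ · sin φ₂ − sin φ₁ · cos φ₂ · cos Δλ )
  = atan2(0.11432, 0.95414) = 6.832° → normalised to [0°, 360°): 6.832°.

7°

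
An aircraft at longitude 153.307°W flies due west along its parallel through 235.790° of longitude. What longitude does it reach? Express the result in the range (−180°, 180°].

Start at -153.307°; shift −235.790° → -389.097°.
-389.097° lies outside (−180°, 180°]; add 360° → -29.097°.

29.097°W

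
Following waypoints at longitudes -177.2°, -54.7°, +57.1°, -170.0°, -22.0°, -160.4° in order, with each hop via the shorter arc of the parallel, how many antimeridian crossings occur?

1

Leg 1: -177.2° → -54.7°, shortest Δλ = 122.5° (east) — does not cross 180°.
Leg 2: -54.7° → +57.1°, shortest Δλ = 111.8° (east) — does not cross 180°.
Leg 3: +57.1° → -170.0°, shortest Δλ = 132.9° (east) — crosses 180°.
Leg 4: -170.0° → -22.0°, shortest Δλ = 148.0° (east) — does not cross 180°.
Leg 5: -22.0° → -160.4°, shortest Δλ = -138.4° (west) — does not cross 180°.
Total crossings: 1.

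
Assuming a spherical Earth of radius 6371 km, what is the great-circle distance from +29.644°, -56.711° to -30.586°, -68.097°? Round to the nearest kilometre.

6805 km

Δλ = -68.097 − -56.711 = -11.386°.
Δφ = -30.586 − 29.644 = -60.230°.
a = sin²(Δφ/2) + cos φ₁ · cos φ₂ · sin²(Δλ/2) = 0.259103.
c = 2·atan2(√a, √(1−a)) = 1.06809 rad → d = 6371·c ≈ 6804.83 km.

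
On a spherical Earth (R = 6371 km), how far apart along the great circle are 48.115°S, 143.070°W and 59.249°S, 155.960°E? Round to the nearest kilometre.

4041 km

Δλ = 155.960 − -143.070 = 299.030°; wrapped into (−180°, 180°]: -60.970°.
Δφ = -59.249 − -48.115 = -11.134°.
a = sin²(Δφ/2) + cos φ₁ · cos φ₂ · sin²(Δλ/2) = 0.097268.
c = 2·atan2(√a, √(1−a)) = 0.63434 rad → d = 6371·c ≈ 4041.36 km.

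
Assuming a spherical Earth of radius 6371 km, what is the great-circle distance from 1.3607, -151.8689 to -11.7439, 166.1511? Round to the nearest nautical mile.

Δλ = 166.1511 − -151.8689 = 318.0200°; wrapped into (−180°, 180°]: -41.9800°.
Δφ = -11.7439 − 1.3607 = -13.1046°.
a = sin²(Δφ/2) + cos φ₁ · cos φ₂ · sin²(Δλ/2) = 0.138611.
c = 2·atan2(√a, √(1−a)) = 0.76298 rad → d = 6371·c ≈ 4860.95 km ≈ 2624.71 nmi.

2625 nmi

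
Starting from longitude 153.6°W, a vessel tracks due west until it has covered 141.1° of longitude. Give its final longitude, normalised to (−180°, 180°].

65.3°E

Start at -153.6°; shift −141.1° → -294.7°.
-294.7° lies outside (−180°, 180°]; add 360° → +65.3°.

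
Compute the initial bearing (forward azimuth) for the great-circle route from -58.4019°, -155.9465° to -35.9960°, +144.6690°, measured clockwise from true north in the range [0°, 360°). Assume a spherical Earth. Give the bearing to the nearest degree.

Δλ = 144.6690 − -155.9465 = 300.6155°; wrapped into (−180°, 180°]: -59.3845°.
θ = atan2( sin Δλ · cos φ₂ , cos φ₁ · sin φ₂ − sin φ₁ · cos φ₂ · cos Δλ )
  = atan2(-0.69628, 0.04300) = -86.466° → normalised to [0°, 360°): 273.534°.

274°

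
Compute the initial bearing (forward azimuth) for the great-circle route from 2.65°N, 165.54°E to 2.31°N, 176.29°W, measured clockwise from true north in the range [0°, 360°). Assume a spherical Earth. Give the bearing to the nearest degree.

91°

Δλ = -176.29 − 165.54 = -341.83°; wrapped into (−180°, 180°]: 18.17°.
θ = atan2( sin Δλ · cos φ₂ , cos φ₁ · sin φ₂ − sin φ₁ · cos φ₂ · cos Δλ )
  = atan2(0.31158, -0.00363) = 90.668° → normalised to [0°, 360°): 90.668°.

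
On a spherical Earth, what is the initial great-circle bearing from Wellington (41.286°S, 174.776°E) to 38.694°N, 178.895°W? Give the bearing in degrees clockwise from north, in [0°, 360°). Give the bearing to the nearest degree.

5°

Δλ = -178.895 − 174.776 = -353.671°; wrapped into (−180°, 180°]: 6.329°.
θ = atan2( sin Δλ · cos φ₂ , cos φ₁ · sin φ₂ − sin φ₁ · cos φ₂ · cos Δλ )
  = atan2(0.08604, 0.98161) = 5.009° → normalised to [0°, 360°): 5.009°.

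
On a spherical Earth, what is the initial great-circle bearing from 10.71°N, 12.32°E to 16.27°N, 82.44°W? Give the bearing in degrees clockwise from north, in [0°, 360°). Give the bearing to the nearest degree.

287°

Δλ = -82.44 − 12.32 = -94.76°.
θ = atan2( sin Δλ · cos φ₂ , cos φ₁ · sin φ₂ − sin φ₁ · cos φ₂ · cos Δλ )
  = atan2(-0.95664, 0.29009) = -73.131° → normalised to [0°, 360°): 286.869°.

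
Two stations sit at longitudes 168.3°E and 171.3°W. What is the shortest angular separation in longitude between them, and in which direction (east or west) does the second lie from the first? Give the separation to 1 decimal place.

20.4° east

Raw difference: -171.3 − 168.3 = -339.6°.
Normalise into (−180°, 180°]: -339.6° + 360° = 20.4°.
Positive ⇒ the second point lies to the east; separation 20.4°.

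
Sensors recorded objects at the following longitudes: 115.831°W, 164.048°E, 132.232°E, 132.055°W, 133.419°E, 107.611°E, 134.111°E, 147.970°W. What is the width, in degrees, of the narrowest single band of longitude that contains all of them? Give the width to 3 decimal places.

136.558°

Sort the longitudes: -147.970°, -132.055°, -115.831°, +107.611°, +132.232°, +133.419°, +134.111°, +164.048°.
Eastward gaps between consecutive values (wrapping around): 15.915°, 16.224°, 223.442°, 24.621°, 1.187°, 0.692°, 29.937°, 47.982°.
Largest gap = 223.442° ⇒ minimal covering band is its complement: 360° − 223.442° = 136.558°.
Band runs from +107.611° eastward to -115.831°, crossing the antimeridian.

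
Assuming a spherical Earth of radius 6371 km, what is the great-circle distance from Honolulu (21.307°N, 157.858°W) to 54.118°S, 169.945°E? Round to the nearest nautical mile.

4824 nmi

Δλ = 169.945 − -157.858 = 327.803°; wrapped into (−180°, 180°]: -32.197°.
Δφ = -54.118 − 21.307 = -75.425°.
a = sin²(Δφ/2) + cos φ₁ · cos φ₂ · sin²(Δλ/2) = 0.416162.
c = 2·atan2(√a, √(1−a)) = 1.40233 rad → d = 6371·c ≈ 8934.21 km ≈ 4824.09 nmi.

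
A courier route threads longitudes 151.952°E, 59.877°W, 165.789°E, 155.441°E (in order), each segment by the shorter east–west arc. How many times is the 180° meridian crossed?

2

Leg 1: +151.952° → -59.877°, shortest Δλ = 148.171° (east) — crosses 180°.
Leg 2: -59.877° → +165.789°, shortest Δλ = -134.334° (west) — crosses 180°.
Leg 3: +165.789° → +155.441°, shortest Δλ = -10.348° (west) — does not cross 180°.
Total crossings: 2.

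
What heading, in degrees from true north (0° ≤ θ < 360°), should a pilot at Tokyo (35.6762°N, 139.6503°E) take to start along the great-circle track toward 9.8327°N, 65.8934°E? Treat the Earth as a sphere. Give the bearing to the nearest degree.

Δλ = 65.8934 − 139.6503 = -73.7569°.
θ = atan2( sin Δλ · cos φ₂ , cos φ₁ · sin φ₂ − sin φ₁ · cos φ₂ · cos Δλ )
  = atan2(-0.94598, -0.02201) = -91.333° → normalised to [0°, 360°): 268.667°.

269°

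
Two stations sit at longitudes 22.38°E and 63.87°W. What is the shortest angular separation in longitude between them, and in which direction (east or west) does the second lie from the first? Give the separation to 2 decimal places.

86.25° west

Raw difference: -63.87 − 22.38 = -86.25°.
Normalise into (−180°, 180°]: -86.25° stays -86.25°.
Negative ⇒ the second point lies to the west; separation 86.25°.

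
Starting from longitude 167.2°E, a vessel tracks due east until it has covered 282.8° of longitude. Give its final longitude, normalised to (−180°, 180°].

90.0°E

Start at +167.2°; shift +282.8° → +450.0°.
+450.0° lies outside (−180°, 180°]; subtract 360° → +90.0°.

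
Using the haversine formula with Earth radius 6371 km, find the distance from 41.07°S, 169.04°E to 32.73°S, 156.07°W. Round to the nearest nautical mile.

Δλ = -156.07 − 169.04 = -325.11°; wrapped into (−180°, 180°]: 34.89°.
Δφ = -32.73 − -41.07 = 8.34°.
a = sin²(Δφ/2) + cos φ₁ · cos φ₂ · sin²(Δλ/2) = 0.062287.
c = 2·atan2(√a, √(1−a)) = 0.50448 rad → d = 6371·c ≈ 3214.03 km ≈ 1735.44 nmi.

1735 nmi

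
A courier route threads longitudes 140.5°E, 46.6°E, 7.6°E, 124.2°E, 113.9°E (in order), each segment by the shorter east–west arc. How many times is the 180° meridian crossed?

Leg 1: +140.5° → +46.6°, shortest Δλ = -93.9° (west) — does not cross 180°.
Leg 2: +46.6° → +7.6°, shortest Δλ = -39.0° (west) — does not cross 180°.
Leg 3: +7.6° → +124.2°, shortest Δλ = 116.6° (east) — does not cross 180°.
Leg 4: +124.2° → +113.9°, shortest Δλ = -10.3° (west) — does not cross 180°.
Total crossings: 0.

0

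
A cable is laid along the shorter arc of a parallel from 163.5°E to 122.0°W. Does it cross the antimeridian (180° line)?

Yes

Naïve |-122.0 − 163.5| = 285.5° > 180°, so the shorter arc goes the other way round — across 180°.
Signed shortest Δλ = ((-122.0 − 163.5 + 180) mod 360) − 180 = 74.5°.
Going east by 74.5° from +163.5° passes through 180° before reaching -122.0°.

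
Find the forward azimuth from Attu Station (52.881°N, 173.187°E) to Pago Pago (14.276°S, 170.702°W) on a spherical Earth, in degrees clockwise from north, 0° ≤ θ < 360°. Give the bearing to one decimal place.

163.2°

Δλ = -170.702 − 173.187 = -343.889°; wrapped into (−180°, 180°]: 16.111°.
θ = atan2( sin Δλ · cos φ₂ , cos φ₁ · sin φ₂ − sin φ₁ · cos φ₂ · cos Δλ )
  = atan2(0.26893, -0.89122) = 163.209° → normalised to [0°, 360°): 163.209°.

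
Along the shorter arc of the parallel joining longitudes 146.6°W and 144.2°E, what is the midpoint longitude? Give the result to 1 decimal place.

178.8°E

Signed shortest Δλ from -146.6° to +144.2° is -69.2°.
Midpoint longitude = -146.6° + (-69.2°)/2 = -146.6° − 34.6° = -181.2°.
Normalise into (−180°, 180°]: +178.8°.
(The naïve average (-146.6 + +144.2)/2 = -1.2° is on the wrong side of the globe.)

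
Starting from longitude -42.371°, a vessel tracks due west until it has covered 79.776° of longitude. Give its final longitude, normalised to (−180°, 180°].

-122.147°

Start at -42.371°; shift −79.776° → -122.147°.
-122.147° already lies in (−180°, 180°].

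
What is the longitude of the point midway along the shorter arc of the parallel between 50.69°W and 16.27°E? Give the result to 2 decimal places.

Signed shortest Δλ from -50.69° to +16.27° is +66.96°.
Midpoint longitude = -50.69° + (+66.96°)/2 = -50.69° + 33.48° = -17.21°.

17.21°W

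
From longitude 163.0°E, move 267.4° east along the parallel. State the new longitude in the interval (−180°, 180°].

Start at +163.0°; shift +267.4° → +430.4°.
+430.4° lies outside (−180°, 180°]; subtract 360° → +70.4°.

70.4°E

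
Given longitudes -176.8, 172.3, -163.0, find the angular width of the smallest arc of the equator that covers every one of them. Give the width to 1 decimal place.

Sort the longitudes: -176.8°, -163.0°, +172.3°.
Eastward gaps between consecutive values (wrapping around): 13.8°, 335.3°, 10.9°.
Largest gap = 335.3° ⇒ minimal covering band is its complement: 360° − 335.3° = 24.7°.
Band runs from +172.3° eastward to -163.0°, crossing the antimeridian.

24.7°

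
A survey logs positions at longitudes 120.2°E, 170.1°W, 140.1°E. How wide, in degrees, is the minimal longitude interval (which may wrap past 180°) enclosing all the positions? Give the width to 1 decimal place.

Sort the longitudes: -170.1°, +120.2°, +140.1°.
Eastward gaps between consecutive values (wrapping around): 290.3°, 19.9°, 49.8°.
Largest gap = 290.3° ⇒ minimal covering band is its complement: 360° − 290.3° = 69.7°.
Band runs from +120.2° eastward to -170.1°, crossing the antimeridian.

69.7°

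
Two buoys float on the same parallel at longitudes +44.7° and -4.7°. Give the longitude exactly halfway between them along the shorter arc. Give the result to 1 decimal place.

Signed shortest Δλ from +44.7° to -4.7° is -49.4°.
Midpoint longitude = +44.7° + (-49.4°)/2 = +44.7° − 24.7° = +20.0°.

+20.0°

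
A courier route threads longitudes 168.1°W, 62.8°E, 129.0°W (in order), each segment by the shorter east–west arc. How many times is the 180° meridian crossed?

Leg 1: -168.1° → +62.8°, shortest Δλ = -129.1° (west) — crosses 180°.
Leg 2: +62.8° → -129.0°, shortest Δλ = 168.2° (east) — crosses 180°.
Total crossings: 2.

2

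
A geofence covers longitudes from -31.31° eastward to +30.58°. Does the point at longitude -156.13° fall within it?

No

Band width going east from -31.31° to +30.58°: ((30.58 − -31.31) mod 360) = 61.89°.
Offset of -156.13° east of the west edge: ((-156.13 − -31.31) mod 360) = 235.18°.
235.18° > 61.89° ⇒ outside.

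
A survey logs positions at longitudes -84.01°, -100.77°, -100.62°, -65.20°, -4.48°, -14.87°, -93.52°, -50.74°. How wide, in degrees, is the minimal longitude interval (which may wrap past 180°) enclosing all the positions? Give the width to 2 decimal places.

96.29°

Sort the longitudes: -100.77°, -100.62°, -93.52°, -84.01°, -65.20°, -50.74°, -14.87°, -4.48°.
Eastward gaps between consecutive values (wrapping around): 0.15°, 7.10°, 9.51°, 18.81°, 14.46°, 35.87°, 10.39°, 263.71°.
Largest gap = 263.71° ⇒ minimal covering band is its complement: 360° − 263.71° = 96.29°.
Band runs from -100.77° eastward to -4.48°.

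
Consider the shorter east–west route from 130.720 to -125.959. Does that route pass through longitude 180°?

Naïve |-125.959 − 130.720| = 256.679° > 180°, so the shorter arc goes the other way round — across 180°.
Signed shortest Δλ = ((-125.959 − 130.720 + 180) mod 360) − 180 = 103.321°.
Going east by 103.321° from +130.720° passes through 180° before reaching -125.959°.

Yes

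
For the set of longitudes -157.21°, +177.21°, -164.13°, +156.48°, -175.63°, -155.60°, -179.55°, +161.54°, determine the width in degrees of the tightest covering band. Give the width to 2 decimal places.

Sort the longitudes: -179.55°, -175.63°, -164.13°, -157.21°, -155.60°, +156.48°, +161.54°, +177.21°.
Eastward gaps between consecutive values (wrapping around): 3.92°, 11.50°, 6.92°, 1.61°, 312.08°, 5.06°, 15.67°, 3.24°.
Largest gap = 312.08° ⇒ minimal covering band is its complement: 360° − 312.08° = 47.92°.
Band runs from +156.48° eastward to -155.60°, crossing the antimeridian.

47.92°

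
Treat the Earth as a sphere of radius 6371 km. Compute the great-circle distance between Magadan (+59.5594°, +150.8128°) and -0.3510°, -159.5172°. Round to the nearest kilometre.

7915 km

Δλ = -159.5172 − 150.8128 = -310.3300°; wrapped into (−180°, 180°]: 49.6700°.
Δφ = -0.3510 − 59.5594 = -59.9104°.
a = sin²(Δφ/2) + cos φ₁ · cos φ₂ · sin²(Δλ/2) = 0.338696.
c = 2·atan2(√a, √(1−a)) = 1.24231 rad → d = 6371·c ≈ 7914.78 km.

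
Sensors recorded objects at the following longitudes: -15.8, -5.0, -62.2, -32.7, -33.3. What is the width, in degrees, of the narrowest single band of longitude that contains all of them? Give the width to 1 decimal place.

57.2°

Sort the longitudes: -62.2°, -33.3°, -32.7°, -15.8°, -5.0°.
Eastward gaps between consecutive values (wrapping around): 28.9°, 0.6°, 16.9°, 10.8°, 302.8°.
Largest gap = 302.8° ⇒ minimal covering band is its complement: 360° − 302.8° = 57.2°.
Band runs from -62.2° eastward to -5.0°.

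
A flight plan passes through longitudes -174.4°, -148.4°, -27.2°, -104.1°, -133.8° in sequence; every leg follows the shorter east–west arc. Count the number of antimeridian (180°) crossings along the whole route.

0

Leg 1: -174.4° → -148.4°, shortest Δλ = 26.0° (east) — does not cross 180°.
Leg 2: -148.4° → -27.2°, shortest Δλ = 121.2° (east) — does not cross 180°.
Leg 3: -27.2° → -104.1°, shortest Δλ = -76.9° (west) — does not cross 180°.
Leg 4: -104.1° → -133.8°, shortest Δλ = -29.7° (west) — does not cross 180°.
Total crossings: 0.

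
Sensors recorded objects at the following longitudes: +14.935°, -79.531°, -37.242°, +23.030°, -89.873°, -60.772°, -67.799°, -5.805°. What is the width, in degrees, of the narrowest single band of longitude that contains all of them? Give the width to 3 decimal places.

Sort the longitudes: -89.873°, -79.531°, -67.799°, -60.772°, -37.242°, -5.805°, +14.935°, +23.030°.
Eastward gaps between consecutive values (wrapping around): 10.342°, 11.732°, 7.027°, 23.530°, 31.437°, 20.740°, 8.095°, 247.097°.
Largest gap = 247.097° ⇒ minimal covering band is its complement: 360° − 247.097° = 112.903°.
Band runs from -89.873° eastward to +23.030°.

112.903°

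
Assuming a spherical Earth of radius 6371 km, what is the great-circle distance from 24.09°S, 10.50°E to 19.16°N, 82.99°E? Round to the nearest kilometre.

9206 km

Δλ = 82.99 − 10.50 = 72.49°.
Δφ = 19.16 − -24.09 = 43.25°.
a = sin²(Δφ/2) + cos φ₁ · cos φ₂ · sin²(Δλ/2) = 0.437256.
c = 2·atan2(√a, √(1−a)) = 1.44498 rad → d = 6371·c ≈ 9205.95 km.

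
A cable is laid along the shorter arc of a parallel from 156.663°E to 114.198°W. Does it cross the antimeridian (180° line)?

Yes

Naïve |-114.198 − 156.663| = 270.861° > 180°, so the shorter arc goes the other way round — across 180°.
Signed shortest Δλ = ((-114.198 − 156.663 + 180) mod 360) − 180 = 89.139°.
Going east by 89.139° from +156.663° passes through 180° before reaching -114.198°.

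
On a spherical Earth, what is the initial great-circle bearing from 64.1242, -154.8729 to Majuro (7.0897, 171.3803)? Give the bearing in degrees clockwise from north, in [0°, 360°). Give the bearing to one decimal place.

218.7°

Δλ = 171.3803 − -154.8729 = 326.2532°; wrapped into (−180°, 180°]: -33.7468°.
θ = atan2( sin Δλ · cos φ₂ , cos φ₁ · sin φ₂ − sin φ₁ · cos φ₂ · cos Δλ )
  = atan2(-0.55128, -0.68855) = -141.318° → normalised to [0°, 360°): 218.682°.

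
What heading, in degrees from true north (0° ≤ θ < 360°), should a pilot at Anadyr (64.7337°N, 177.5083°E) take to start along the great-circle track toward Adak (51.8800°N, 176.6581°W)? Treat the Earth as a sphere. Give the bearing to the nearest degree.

Δλ = -176.6581 − 177.5083 = -354.1664°; wrapped into (−180°, 180°]: 5.8336°.
θ = atan2( sin Δλ · cos φ₂ , cos φ₁ · sin φ₂ − sin φ₁ · cos φ₂ · cos Δλ )
  = atan2(0.06274, -0.21957) = 164.053° → normalised to [0°, 360°): 164.053°.

164°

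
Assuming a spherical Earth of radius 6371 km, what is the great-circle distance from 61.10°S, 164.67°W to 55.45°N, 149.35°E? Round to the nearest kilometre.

13571 km

Δλ = 149.35 − -164.67 = 314.02°; wrapped into (−180°, 180°]: -45.98°.
Δφ = 55.45 − -61.10 = 116.55°.
a = sin²(Δφ/2) + cos φ₁ · cos φ₂ · sin²(Δλ/2) = 0.765299.
c = 2·atan2(√a, √(1−a)) = 2.13010 rad → d = 6371·c ≈ 13570.88 km.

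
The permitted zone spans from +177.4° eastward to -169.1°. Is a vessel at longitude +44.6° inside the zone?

No

Band width going east from +177.4° to -169.1°: ((-169.1 − 177.4) mod 360) = 13.5°.
Offset of +44.6° east of the west edge: ((44.6 − 177.4) mod 360) = 227.2°.
227.2° > 13.5° ⇒ outside.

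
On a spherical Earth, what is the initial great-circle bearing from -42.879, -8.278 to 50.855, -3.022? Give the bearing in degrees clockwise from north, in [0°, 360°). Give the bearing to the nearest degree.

3°

Δλ = -3.022 − -8.278 = 5.256°.
θ = atan2( sin Δλ · cos φ₂ , cos φ₁ · sin φ₂ − sin φ₁ · cos φ₂ · cos Δλ )
  = atan2(0.05783, 0.99607) = 3.323° → normalised to [0°, 360°): 3.323°.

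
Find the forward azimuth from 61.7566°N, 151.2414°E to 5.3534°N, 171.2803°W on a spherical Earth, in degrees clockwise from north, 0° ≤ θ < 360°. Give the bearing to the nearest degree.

137°

Δλ = -171.2803 − 151.2414 = -322.5217°; wrapped into (−180°, 180°]: 37.4783°.
θ = atan2( sin Δλ · cos φ₂ , cos φ₁ · sin φ₂ − sin φ₁ · cos φ₂ · cos Δλ )
  = atan2(0.60581, -0.65190) = 137.099° → normalised to [0°, 360°): 137.099°.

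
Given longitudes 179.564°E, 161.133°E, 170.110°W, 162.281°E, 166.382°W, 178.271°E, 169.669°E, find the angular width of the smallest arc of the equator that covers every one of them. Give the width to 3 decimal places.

32.485°

Sort the longitudes: -170.110°, -166.382°, +161.133°, +162.281°, +169.669°, +178.271°, +179.564°.
Eastward gaps between consecutive values (wrapping around): 3.728°, 327.515°, 1.148°, 7.388°, 8.602°, 1.293°, 10.326°.
Largest gap = 327.515° ⇒ minimal covering band is its complement: 360° − 327.515° = 32.485°.
Band runs from +161.133° eastward to -166.382°, crossing the antimeridian.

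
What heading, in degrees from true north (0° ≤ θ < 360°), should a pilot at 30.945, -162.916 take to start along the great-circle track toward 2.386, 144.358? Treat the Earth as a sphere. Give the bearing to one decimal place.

250.9°

Δλ = 144.358 − -162.916 = 307.274°; wrapped into (−180°, 180°]: -52.726°.
θ = atan2( sin Δλ · cos φ₂ , cos φ₁ · sin φ₂ − sin φ₁ · cos φ₂ · cos Δλ )
  = atan2(-0.79506, -0.27545) = -109.109° → normalised to [0°, 360°): 250.891°.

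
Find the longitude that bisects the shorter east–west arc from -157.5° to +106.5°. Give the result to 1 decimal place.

Signed shortest Δλ from -157.5° to +106.5° is -96.0°.
Midpoint longitude = -157.5° + (-96.0°)/2 = -157.5° − 48.0° = -205.5°.
Normalise into (−180°, 180°]: +154.5°.
(The naïve average (-157.5 + +106.5)/2 = -25.5° is on the wrong side of the globe.)

+154.5°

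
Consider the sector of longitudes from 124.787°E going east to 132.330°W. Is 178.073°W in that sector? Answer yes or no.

Yes

Band width going east from +124.787° to -132.330°: ((-132.330 − 124.787) mod 360) = 102.883°.
Offset of -178.073° east of the west edge: ((-178.073 − 124.787) mod 360) = 57.140°.
57.140° ≤ 102.883° ⇒ inside.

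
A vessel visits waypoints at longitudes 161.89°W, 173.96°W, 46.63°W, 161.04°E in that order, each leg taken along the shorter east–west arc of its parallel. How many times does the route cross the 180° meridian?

1

Leg 1: -161.89° → -173.96°, shortest Δλ = -12.07° (west) — does not cross 180°.
Leg 2: -173.96° → -46.63°, shortest Δλ = 127.33° (east) — does not cross 180°.
Leg 3: -46.63° → +161.04°, shortest Δλ = -152.33° (west) — crosses 180°.
Total crossings: 1.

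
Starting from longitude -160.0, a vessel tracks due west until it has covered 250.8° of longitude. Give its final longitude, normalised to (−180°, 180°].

Start at -160.0°; shift −250.8° → -410.8°.
-410.8° lies outside (−180°, 180°]; add 360° → -50.8°.

-50.8°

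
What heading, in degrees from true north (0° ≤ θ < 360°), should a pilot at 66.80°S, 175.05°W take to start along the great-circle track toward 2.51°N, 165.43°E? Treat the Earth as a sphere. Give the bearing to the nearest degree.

Δλ = 165.43 − -175.05 = 340.48°; wrapped into (−180°, 180°]: -19.52°.
θ = atan2( sin Δλ · cos φ₂ , cos φ₁ · sin φ₂ − sin φ₁ · cos φ₂ · cos Δλ )
  = atan2(-0.33382, 0.88273) = -20.715° → normalised to [0°, 360°): 339.285°.

339°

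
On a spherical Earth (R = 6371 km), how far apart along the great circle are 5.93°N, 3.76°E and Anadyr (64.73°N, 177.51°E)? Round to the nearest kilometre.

Δλ = 177.51 − 3.76 = 173.75°.
Δφ = 64.73 − 5.93 = 58.80°.
a = sin²(Δφ/2) + cos φ₁ · cos φ₂ · sin²(Δλ/2) = 0.664325.
c = 2·atan2(√a, √(1−a)) = 1.90567 rad → d = 6371·c ≈ 12141.02 km.

12141 km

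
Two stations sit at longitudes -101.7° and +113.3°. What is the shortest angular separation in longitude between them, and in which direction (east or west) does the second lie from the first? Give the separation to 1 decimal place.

Raw difference: 113.3 − -101.7 = 215.0°.
Normalise into (−180°, 180°]: 215.0° − 360° = -145.0°.
Negative ⇒ the second point lies to the west; separation 145.0°.

145.0° west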